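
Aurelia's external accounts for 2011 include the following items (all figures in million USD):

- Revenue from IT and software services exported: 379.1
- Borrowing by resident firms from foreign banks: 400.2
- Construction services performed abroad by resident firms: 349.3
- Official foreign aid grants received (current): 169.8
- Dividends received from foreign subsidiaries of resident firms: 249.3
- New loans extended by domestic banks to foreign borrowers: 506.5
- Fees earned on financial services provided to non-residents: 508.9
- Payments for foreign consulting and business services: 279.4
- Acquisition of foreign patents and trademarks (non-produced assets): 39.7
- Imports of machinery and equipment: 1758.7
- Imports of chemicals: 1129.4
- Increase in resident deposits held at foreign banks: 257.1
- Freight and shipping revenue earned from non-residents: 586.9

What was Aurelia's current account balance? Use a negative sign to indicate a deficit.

-924.2

Goods: -1758.7 - 1129.4 = -2888.1
Services: 508.9 + 586.9 + 349.3 + 379.1 - 279.4 = 1544.8
Primary income: 249.3
Secondary income: 169.8
Current account = (-2888.1) + 1544.8 + 249.3 + 169.8 = -924.2
(Excluded from the current account — financial account: borrowing by resident firms from foreign banks 400.2, new loans extended by domestic banks to foreign borrowers 506.5, increase in resident deposits held at foreign banks 257.1; capital account: acquisition of foreign patents and trademarks (non-produced assets) 39.7.)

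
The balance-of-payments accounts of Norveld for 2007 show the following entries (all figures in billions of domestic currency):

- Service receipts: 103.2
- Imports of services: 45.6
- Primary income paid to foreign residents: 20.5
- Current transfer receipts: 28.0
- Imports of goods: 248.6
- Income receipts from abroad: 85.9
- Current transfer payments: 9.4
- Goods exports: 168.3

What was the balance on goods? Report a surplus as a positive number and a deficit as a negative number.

Goods balance = 168.3 - 248.6 = -80.3

-80.3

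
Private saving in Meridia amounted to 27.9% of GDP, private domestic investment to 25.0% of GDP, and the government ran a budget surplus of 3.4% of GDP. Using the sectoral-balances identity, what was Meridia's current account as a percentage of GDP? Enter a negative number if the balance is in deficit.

By the sectoral-balances identity, CA = (S_private - I) + (T - G).
Private balance = 27.9 - 25.0 = 2.9
Government balance (T - G) = 3.4
CA = 2.9 + 3.4 = 6.3

6.3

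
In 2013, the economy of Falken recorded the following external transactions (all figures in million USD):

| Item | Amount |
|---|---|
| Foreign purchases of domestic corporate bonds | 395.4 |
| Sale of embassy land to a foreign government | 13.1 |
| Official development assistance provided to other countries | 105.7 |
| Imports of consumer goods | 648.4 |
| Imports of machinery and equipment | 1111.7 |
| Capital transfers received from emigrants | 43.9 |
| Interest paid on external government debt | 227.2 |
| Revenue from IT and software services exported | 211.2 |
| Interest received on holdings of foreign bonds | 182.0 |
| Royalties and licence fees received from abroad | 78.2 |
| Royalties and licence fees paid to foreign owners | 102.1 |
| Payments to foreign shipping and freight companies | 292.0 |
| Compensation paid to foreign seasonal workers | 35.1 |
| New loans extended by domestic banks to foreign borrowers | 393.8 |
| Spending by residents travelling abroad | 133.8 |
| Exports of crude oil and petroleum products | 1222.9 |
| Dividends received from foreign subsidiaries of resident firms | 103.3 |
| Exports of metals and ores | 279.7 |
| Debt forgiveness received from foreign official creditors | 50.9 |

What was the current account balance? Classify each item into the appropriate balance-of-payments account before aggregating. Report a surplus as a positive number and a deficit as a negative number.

-578.7

Goods: 1222.9 - 648.4 - 1111.7 + 279.7 = -257.5
Services: 78.2 + 211.2 - 102.1 - 133.8 - 292.0 = -238.5
Primary income: -35.1 + 103.3 - 227.2 + 182.0 = 23.0
Secondary income: -105.7
Current account = (-257.5) + (-238.5) + 23.0 + (-105.7) = -578.7
(Excluded from the current account — financial account: foreign purchases of domestic corporate bonds 395.4, new loans extended by domestic banks to foreign borrowers 393.8; capital account: sale of embassy land to a foreign government 13.1, capital transfers received from emigrants 43.9, debt forgiveness received from foreign official creditors 50.9.)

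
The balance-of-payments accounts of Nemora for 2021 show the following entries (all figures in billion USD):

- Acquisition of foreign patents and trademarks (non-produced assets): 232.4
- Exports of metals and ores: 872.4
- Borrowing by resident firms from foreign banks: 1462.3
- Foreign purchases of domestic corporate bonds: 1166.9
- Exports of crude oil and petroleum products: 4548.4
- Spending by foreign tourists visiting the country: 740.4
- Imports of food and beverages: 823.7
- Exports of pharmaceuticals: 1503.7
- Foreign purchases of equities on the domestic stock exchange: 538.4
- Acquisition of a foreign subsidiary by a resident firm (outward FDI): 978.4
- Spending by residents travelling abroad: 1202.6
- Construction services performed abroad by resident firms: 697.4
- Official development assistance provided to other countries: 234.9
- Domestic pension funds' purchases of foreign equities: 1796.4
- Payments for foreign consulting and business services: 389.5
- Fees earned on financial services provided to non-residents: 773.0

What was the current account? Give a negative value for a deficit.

Goods: 872.4 - 823.7 + 1503.7 + 4548.4 = 6100.8
Services: -389.5 + 740.4 + 773.0 + 697.4 - 1202.6 = 618.7
Secondary income: -234.9
Current account = 6100.8 + 618.7 + (-234.9) = 6484.6
(Excluded from the current account — capital account: acquisition of foreign patents and trademarks (non-produced assets) 232.4; financial account: borrowing by resident firms from foreign banks 1462.3, foreign purchases of domestic corporate bonds 1166.9, foreign purchases of equities on the domestic stock exchange 538.4, acquisition of a foreign subsidiary by a resident firm (outward FDI) 978.4, domestic pension funds' purchases of foreign equities 1796.4.)

6484.6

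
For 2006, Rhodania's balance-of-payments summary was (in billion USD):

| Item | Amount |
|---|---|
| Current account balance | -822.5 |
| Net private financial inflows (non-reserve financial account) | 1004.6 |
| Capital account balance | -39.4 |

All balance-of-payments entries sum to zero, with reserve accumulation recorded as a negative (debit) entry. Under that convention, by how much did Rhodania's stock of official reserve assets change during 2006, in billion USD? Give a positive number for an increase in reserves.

142.7

Official reserve transactions balance = -((-822.5) + (-39.4) + 1004.6) = -142.7
An accumulation of reserves is recorded as a debit (negative entry), so the change in the stock of reserves is the negative of that balance.
Change in official reserves = -(-142.7) = 142.7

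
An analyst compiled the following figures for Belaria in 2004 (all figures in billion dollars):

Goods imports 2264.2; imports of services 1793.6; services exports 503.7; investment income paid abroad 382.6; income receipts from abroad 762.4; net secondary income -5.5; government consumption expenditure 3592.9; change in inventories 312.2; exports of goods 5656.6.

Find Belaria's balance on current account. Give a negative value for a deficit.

2476.8

Goods balance = 5656.6 - 2264.2 = 3392.4
Services balance = 503.7 - 1793.6 = -1289.9
Trade balance (goods + services) = 3392.4 + (-1289.9) = 2102.5
Net primary income = 762.4 - 382.6 = 379.8
Net secondary income = -5.5
Current account = 2102.5 + 379.8 + (-5.5) = 2476.8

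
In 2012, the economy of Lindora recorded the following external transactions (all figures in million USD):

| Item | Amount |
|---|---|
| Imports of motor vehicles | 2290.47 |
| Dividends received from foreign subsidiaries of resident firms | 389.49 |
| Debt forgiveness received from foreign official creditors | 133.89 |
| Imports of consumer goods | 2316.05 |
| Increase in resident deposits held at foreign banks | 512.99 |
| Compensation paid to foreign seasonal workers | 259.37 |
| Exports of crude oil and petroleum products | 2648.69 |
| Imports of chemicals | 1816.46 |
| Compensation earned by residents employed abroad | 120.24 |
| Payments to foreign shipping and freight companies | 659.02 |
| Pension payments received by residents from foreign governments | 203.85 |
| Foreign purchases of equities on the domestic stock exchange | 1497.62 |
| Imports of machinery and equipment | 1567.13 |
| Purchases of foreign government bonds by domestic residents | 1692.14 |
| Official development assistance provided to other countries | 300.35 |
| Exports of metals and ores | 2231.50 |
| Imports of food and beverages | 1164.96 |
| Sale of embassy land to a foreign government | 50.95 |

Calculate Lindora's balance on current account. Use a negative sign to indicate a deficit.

Goods: -2316.05 - 1567.13 + 2648.69 - 2290.47 - 1816.46 - 1164.96 + 2231.50 = -4274.88
Services: -659.02
Primary income: -259.37 + 389.49 + 120.24 = 250.36
Secondary income: -300.35 + 203.85 = -96.50
Current account = (-4274.88) + (-659.02) + 250.36 + (-96.50) = -4780.04
(Excluded from the current account — capital account: debt forgiveness received from foreign official creditors 133.89, sale of embassy land to a foreign government 50.95; financial account: increase in resident deposits held at foreign banks 512.99, foreign purchases of equities on the domestic stock exchange 1497.62, purchases of foreign government bonds by domestic residents 1692.14.)

-4780.04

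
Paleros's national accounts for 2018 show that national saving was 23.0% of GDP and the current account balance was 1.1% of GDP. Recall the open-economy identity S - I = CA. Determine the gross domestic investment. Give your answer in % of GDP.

S - I = CA (net lending to the rest of the world).
I = S - CA = 23.0 - 1.1 = 21.9

21.9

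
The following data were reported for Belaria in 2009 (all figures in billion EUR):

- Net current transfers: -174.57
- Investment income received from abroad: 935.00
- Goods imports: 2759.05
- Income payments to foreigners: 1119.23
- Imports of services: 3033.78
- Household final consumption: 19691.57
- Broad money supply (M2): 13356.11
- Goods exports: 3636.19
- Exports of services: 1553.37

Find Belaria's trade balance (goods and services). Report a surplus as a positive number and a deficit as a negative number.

Goods balance = 3636.19 - 2759.05 = 877.14
Services balance = 1553.37 - 3033.78 = -1480.41
Trade balance (goods + services) = 877.14 + (-1480.41) = -603.27

-603.27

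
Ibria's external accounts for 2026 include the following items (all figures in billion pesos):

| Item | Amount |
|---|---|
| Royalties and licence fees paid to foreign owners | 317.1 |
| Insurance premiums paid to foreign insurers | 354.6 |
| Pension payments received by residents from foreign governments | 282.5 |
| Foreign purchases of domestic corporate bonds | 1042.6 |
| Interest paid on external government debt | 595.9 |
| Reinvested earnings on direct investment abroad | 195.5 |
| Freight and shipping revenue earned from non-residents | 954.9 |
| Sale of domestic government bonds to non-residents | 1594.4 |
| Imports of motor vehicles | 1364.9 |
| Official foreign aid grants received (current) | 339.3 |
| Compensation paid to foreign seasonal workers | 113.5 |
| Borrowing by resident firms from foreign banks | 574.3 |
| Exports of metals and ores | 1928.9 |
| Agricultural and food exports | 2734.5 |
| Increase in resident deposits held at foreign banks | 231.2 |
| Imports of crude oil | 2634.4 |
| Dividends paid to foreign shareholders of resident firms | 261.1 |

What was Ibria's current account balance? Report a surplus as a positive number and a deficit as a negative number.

794.1

Goods: 1928.9 - 2634.4 - 1364.9 + 2734.5 = 664.1
Services: 954.9 - 354.6 - 317.1 = 283.2
Primary income: -113.5 - 261.1 - 595.9 + 195.5 = -775.0
Secondary income: 282.5 + 339.3 = 621.8
Current account = 664.1 + 283.2 + (-775.0) + 621.8 = 794.1
(Excluded from the current account — financial account: foreign purchases of domestic corporate bonds 1042.6, sale of domestic government bonds to non-residents 1594.4, borrowing by resident firms from foreign banks 574.3, increase in resident deposits held at foreign banks 231.2.)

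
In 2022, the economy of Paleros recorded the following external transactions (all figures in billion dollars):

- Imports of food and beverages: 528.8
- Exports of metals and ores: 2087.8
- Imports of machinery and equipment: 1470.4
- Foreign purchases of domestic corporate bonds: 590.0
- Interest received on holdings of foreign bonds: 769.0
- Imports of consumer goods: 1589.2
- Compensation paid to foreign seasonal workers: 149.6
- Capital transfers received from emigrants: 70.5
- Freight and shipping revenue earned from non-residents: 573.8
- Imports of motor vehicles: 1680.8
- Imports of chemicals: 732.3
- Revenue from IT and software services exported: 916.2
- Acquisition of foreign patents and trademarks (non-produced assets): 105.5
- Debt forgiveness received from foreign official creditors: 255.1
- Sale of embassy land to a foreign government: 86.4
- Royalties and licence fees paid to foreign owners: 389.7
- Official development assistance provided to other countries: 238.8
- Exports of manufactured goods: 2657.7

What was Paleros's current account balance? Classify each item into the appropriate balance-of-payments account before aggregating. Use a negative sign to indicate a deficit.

224.9

Goods: -1680.8 + 2657.7 - 1589.2 - 1470.4 + 2087.8 - 732.3 - 528.8 = -1256.0
Services: -389.7 + 573.8 + 916.2 = 1100.3
Primary income: -149.6 + 769.0 = 619.4
Secondary income: -238.8
Current account = (-1256.0) + 1100.3 + 619.4 + (-238.8) = 224.9
(Excluded from the current account — financial account: foreign purchases of domestic corporate bonds 590.0; capital account: capital transfers received from emigrants 70.5, acquisition of foreign patents and trademarks (non-produced assets) 105.5, debt forgiveness received from foreign official creditors 255.1, sale of embassy land to a foreign government 86.4.)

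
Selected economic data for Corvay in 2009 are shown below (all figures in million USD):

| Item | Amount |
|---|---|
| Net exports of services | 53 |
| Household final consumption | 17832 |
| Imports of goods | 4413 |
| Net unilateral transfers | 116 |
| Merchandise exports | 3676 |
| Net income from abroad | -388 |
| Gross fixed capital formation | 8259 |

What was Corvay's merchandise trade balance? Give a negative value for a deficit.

-737

Goods balance = 3676 - 4413 = -737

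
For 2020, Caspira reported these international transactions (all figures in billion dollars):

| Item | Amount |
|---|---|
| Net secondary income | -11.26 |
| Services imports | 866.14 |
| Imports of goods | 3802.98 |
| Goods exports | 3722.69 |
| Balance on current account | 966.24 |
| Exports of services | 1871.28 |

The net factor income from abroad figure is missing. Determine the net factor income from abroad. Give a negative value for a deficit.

Current account = goods balance + services balance + net primary income + net secondary income
Sum of the known components = 913.59
Net factor income from abroad = CA - (known components) = 966.24 - 913.59 = 52.65

52.65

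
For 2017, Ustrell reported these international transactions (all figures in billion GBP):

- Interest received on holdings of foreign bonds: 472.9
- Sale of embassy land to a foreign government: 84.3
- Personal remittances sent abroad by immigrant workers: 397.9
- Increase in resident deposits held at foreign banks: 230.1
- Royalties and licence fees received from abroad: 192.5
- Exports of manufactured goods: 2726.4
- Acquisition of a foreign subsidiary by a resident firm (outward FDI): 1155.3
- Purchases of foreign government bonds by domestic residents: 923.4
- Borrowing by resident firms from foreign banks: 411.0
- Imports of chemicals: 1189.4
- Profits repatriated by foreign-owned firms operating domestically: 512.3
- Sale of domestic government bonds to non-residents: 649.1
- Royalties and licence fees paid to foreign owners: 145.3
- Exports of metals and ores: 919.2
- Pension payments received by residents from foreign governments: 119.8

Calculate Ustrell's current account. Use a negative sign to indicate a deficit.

Goods: 2726.4 + 919.2 - 1189.4 = 2456.2
Services: 192.5 - 145.3 = 47.2
Primary income: -512.3 + 472.9 = -39.4
Secondary income: 119.8 - 397.9 = -278.1
Current account = 2456.2 + 47.2 + (-39.4) + (-278.1) = 2185.9
(Excluded from the current account — capital account: sale of embassy land to a foreign government 84.3; financial account: increase in resident deposits held at foreign banks 230.1, acquisition of a foreign subsidiary by a resident firm (outward FDI) 1155.3, purchases of foreign government bonds by domestic residents 923.4, borrowing by resident firms from foreign banks 411.0, sale of domestic government bonds to non-residents 649.1.)

2185.9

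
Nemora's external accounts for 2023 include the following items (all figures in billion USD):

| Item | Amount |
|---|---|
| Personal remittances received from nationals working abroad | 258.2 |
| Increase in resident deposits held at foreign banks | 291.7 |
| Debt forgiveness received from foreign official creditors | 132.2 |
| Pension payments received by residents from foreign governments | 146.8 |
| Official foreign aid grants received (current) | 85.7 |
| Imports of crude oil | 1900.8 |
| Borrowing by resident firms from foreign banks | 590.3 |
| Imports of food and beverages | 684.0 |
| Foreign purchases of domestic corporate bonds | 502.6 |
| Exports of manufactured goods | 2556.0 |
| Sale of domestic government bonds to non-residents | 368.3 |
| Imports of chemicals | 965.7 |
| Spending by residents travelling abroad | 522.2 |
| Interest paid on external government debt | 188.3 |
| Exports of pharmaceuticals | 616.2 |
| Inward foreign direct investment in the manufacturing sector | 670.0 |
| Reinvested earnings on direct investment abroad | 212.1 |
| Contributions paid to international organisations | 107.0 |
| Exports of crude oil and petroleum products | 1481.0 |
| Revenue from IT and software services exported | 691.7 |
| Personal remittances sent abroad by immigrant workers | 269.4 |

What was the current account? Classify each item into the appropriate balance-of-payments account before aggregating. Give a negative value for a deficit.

Goods: -1900.8 + 2556.0 + 616.2 - 965.7 - 684.0 + 1481.0 = 1102.7
Services: -522.2 + 691.7 = 169.5
Primary income: 212.1 - 188.3 = 23.8
Secondary income: 258.2 - 269.4 - 107.0 + 146.8 + 85.7 = 114.3
Current account = 1102.7 + 169.5 + 23.8 + 114.3 = 1410.3
(Excluded from the current account — financial account: increase in resident deposits held at foreign banks 291.7, borrowing by resident firms from foreign banks 590.3, foreign purchases of domestic corporate bonds 502.6, sale of domestic government bonds to non-residents 368.3, inward foreign direct investment in the manufacturing sector 670.0; capital account: debt forgiveness received from foreign official creditors 132.2.)

1410.3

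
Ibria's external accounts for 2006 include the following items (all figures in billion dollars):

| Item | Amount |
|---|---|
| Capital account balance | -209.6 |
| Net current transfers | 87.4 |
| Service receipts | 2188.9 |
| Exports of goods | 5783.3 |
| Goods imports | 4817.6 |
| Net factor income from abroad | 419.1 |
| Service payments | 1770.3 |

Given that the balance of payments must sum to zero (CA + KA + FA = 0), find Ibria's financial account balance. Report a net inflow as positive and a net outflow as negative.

Goods balance = 5783.3 - 4817.6 = 965.7
Services balance = 2188.9 - 1770.3 = 418.6
Trade balance (goods + services) = 965.7 + 418.6 = 1384.3
Net primary income = 419.1
Net secondary income = 87.4
Current account = 1384.3 + 419.1 + 87.4 = 1890.8
Financial account = -(1890.8 + (-209.6)) = -1681.2

-1681.2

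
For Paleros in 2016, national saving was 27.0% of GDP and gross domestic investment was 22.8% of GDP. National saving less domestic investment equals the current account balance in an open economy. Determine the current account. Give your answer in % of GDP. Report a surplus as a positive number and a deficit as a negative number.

4.2

CA = S - I = 27.0 - 22.8 = 4.2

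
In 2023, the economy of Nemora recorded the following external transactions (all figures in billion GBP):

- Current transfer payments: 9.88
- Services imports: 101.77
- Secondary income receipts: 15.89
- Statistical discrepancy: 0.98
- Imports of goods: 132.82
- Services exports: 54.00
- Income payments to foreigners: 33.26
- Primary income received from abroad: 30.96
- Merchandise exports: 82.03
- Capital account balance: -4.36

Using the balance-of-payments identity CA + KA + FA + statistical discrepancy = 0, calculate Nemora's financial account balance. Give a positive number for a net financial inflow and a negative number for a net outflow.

Goods balance = 82.03 - 132.82 = -50.79
Services balance = 54.00 - 101.77 = -47.77
Trade balance (goods + services) = -50.79 + (-47.77) = -98.56
Net primary income = 30.96 - 33.26 = -2.30
Net secondary income = 15.89 - 9.88 = 6.01
Current account = -98.56 + (-2.30) + 6.01 = -94.85
Financial account = -(-94.85 + (-4.36) + 0.98) = 98.23

98.23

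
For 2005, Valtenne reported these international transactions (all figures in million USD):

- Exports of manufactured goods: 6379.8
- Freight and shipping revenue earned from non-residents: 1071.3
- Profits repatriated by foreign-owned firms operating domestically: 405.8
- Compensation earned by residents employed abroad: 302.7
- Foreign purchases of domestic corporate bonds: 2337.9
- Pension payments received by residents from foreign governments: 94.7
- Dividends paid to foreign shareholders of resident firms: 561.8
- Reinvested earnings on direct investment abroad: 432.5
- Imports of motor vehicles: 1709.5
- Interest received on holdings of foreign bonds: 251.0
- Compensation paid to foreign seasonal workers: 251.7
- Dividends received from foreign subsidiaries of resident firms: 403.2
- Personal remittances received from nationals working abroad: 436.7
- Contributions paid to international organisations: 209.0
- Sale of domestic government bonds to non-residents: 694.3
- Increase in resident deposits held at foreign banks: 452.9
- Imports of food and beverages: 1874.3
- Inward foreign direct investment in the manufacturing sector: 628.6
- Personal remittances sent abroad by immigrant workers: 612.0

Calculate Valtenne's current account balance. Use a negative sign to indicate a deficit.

3747.8

Goods: -1709.5 + 6379.8 - 1874.3 = 2796.0
Services: 1071.3
Primary income: 403.2 - 561.8 + 302.7 + 251.0 - 405.8 + 432.5 - 251.7 = 170.1
Secondary income: 94.7 + 436.7 - 612.0 - 209.0 = -289.6
Current account = 2796.0 + 1071.3 + 170.1 + (-289.6) = 3747.8
(Excluded from the current account — financial account: foreign purchases of domestic corporate bonds 2337.9, sale of domestic government bonds to non-residents 694.3, increase in resident deposits held at foreign banks 452.9, inward foreign direct investment in the manufacturing sector 628.6.)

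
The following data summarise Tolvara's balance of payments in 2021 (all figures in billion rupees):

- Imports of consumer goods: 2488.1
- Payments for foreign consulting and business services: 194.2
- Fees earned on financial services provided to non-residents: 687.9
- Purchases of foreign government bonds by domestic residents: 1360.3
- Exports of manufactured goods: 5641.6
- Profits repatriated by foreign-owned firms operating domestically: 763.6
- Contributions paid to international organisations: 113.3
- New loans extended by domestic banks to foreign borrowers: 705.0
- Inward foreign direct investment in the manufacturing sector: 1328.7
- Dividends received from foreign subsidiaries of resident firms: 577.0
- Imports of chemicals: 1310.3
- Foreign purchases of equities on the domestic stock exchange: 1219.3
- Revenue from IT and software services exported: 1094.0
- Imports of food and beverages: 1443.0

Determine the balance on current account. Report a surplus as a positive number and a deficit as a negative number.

1688.0

Goods: -1310.3 - 1443.0 - 2488.1 + 5641.6 = 400.2
Services: 1094.0 + 687.9 - 194.2 = 1587.7
Primary income: -763.6 + 577.0 = -186.6
Secondary income: -113.3
Current account = 400.2 + 1587.7 + (-186.6) + (-113.3) = 1688.0
(Excluded from the current account — financial account: purchases of foreign government bonds by domestic residents 1360.3, new loans extended by domestic banks to foreign borrowers 705.0, inward foreign direct investment in the manufacturing sector 1328.7, foreign purchases of equities on the domestic stock exchange 1219.3.)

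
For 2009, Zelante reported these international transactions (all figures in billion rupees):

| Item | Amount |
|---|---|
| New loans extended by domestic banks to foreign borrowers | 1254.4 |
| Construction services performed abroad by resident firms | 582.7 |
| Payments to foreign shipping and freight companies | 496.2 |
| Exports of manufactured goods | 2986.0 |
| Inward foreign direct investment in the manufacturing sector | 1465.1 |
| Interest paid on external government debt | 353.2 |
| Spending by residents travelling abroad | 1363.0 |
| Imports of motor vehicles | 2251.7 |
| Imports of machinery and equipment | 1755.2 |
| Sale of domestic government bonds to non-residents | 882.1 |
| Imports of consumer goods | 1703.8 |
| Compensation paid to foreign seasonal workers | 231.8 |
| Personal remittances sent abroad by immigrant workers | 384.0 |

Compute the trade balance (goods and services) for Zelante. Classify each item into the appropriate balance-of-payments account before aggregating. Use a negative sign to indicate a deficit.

Goods: -1755.2 - 1703.8 + 2986.0 - 2251.7 = -2724.7
Services: -496.2 - 1363.0 + 582.7 = -1276.5
Trade balance = -2724.7 + (-1276.5) = -4001.2
(Excluded from the trade balance — financial account: new loans extended by domestic banks to foreign borrowers 1254.4, inward foreign direct investment in the manufacturing sector 1465.1, sale of domestic government bonds to non-residents 882.1; primary income: interest paid on external government debt 353.2, compensation paid to foreign seasonal workers 231.8; secondary income: personal remittances sent abroad by immigrant workers 384.0.)

-4001.2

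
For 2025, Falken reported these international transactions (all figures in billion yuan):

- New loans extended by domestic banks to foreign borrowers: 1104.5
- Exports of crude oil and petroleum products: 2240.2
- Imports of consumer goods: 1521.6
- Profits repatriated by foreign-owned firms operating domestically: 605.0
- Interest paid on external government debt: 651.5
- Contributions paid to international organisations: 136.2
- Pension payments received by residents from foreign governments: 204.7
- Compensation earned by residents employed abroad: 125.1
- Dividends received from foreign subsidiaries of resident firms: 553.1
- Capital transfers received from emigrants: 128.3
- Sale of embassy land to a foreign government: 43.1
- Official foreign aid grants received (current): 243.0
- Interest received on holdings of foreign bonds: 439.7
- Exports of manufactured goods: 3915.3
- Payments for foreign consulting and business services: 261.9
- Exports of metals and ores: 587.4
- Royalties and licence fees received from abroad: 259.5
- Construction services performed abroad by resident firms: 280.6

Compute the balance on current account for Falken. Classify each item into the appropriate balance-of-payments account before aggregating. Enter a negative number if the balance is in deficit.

Goods: 587.4 + 2240.2 - 1521.6 + 3915.3 = 5221.3
Services: -261.9 + 259.5 + 280.6 = 278.2
Primary income: 125.1 - 651.5 + 439.7 + 553.1 - 605.0 = -138.6
Secondary income: 204.7 + 243.0 - 136.2 = 311.5
Current account = 5221.3 + 278.2 + (-138.6) + 311.5 = 5672.4
(Excluded from the current account — financial account: new loans extended by domestic banks to foreign borrowers 1104.5; capital account: capital transfers received from emigrants 128.3, sale of embassy land to a foreign government 43.1.)

5672.4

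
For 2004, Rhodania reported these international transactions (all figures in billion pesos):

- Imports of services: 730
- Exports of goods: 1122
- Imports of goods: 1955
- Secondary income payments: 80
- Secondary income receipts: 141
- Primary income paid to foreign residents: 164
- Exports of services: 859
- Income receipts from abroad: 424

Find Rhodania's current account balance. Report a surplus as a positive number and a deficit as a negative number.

Goods balance = 1122 - 1955 = -833
Services balance = 859 - 730 = 129
Trade balance (goods + services) = -833 + 129 = -704
Net primary income = 424 - 164 = 260
Net secondary income = 141 - 80 = 61
Current account = -704 + 260 + 61 = -383

-383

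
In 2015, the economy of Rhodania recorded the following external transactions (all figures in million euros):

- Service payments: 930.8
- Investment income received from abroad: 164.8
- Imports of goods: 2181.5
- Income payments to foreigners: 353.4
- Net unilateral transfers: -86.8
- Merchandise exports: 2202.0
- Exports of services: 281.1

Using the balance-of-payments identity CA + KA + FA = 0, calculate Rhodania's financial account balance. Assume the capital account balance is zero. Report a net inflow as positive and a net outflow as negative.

Goods balance = 2202.0 - 2181.5 = 20.5
Services balance = 281.1 - 930.8 = -649.7
Trade balance (goods + services) = 20.5 + (-649.7) = -629.2
Net primary income = 164.8 - 353.4 = -188.6
Net secondary income = -86.8
Current account = -629.2 + (-188.6) + (-86.8) = -904.6
Financial account = -(-904.6) = 904.6

904.6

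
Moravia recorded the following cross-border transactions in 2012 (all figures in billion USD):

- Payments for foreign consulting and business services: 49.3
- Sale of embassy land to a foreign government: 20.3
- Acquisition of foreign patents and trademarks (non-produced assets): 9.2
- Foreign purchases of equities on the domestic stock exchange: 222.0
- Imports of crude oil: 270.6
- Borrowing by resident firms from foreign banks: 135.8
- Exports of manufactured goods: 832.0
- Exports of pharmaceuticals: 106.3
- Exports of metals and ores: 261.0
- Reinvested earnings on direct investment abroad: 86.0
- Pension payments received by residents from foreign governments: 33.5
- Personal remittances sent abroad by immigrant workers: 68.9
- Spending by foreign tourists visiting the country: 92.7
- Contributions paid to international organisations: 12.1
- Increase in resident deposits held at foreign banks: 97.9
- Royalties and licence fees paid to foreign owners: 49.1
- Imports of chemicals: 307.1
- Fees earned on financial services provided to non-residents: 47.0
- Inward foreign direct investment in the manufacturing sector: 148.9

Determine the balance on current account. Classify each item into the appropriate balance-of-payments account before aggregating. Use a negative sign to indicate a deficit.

Goods: 106.3 + 832.0 + 261.0 - 307.1 - 270.6 = 621.6
Services: 92.7 - 49.1 - 49.3 + 47.0 = 41.3
Primary income: 86.0
Secondary income: 33.5 - 68.9 - 12.1 = -47.5
Current account = 621.6 + 41.3 + 86.0 + (-47.5) = 701.4
(Excluded from the current account — capital account: sale of embassy land to a foreign government 20.3, acquisition of foreign patents and trademarks (non-produced assets) 9.2; financial account: foreign purchases of equities on the domestic stock exchange 222.0, borrowing by resident firms from foreign banks 135.8, increase in resident deposits held at foreign banks 97.9, inward foreign direct investment in the manufacturing sector 148.9.)

701.4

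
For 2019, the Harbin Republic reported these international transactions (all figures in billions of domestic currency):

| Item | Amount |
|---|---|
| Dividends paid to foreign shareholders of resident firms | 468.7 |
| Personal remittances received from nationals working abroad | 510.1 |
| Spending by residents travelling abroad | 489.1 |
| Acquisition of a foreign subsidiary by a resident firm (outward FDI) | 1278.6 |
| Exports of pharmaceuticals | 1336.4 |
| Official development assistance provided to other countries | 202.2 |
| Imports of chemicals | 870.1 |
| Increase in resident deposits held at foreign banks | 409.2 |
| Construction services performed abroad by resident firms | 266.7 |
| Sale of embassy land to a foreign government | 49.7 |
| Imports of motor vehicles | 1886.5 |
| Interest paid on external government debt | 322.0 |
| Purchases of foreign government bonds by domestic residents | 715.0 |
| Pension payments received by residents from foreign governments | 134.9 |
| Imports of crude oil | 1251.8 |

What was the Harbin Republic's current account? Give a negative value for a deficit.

Goods: 1336.4 - 870.1 - 1251.8 - 1886.5 = -2672.0
Services: 266.7 - 489.1 = -222.4
Primary income: -322.0 - 468.7 = -790.7
Secondary income: -202.2 + 134.9 + 510.1 = 442.8
Current account = (-2672.0) + (-222.4) + (-790.7) + 442.8 = -3242.3
(Excluded from the current account — financial account: acquisition of a foreign subsidiary by a resident firm (outward FDI) 1278.6, increase in resident deposits held at foreign banks 409.2, purchases of foreign government bonds by domestic residents 715.0; capital account: sale of embassy land to a foreign government 49.7.)

-3242.3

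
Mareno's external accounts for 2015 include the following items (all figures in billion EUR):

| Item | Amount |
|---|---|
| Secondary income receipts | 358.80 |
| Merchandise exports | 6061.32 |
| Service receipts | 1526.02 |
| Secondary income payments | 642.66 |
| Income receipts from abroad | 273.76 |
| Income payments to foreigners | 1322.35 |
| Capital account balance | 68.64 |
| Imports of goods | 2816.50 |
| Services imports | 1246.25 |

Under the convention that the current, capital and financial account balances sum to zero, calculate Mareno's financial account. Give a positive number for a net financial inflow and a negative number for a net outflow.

-2260.78

Goods balance = 6061.32 - 2816.50 = 3244.82
Services balance = 1526.02 - 1246.25 = 279.77
Trade balance (goods + services) = 3244.82 + 279.77 = 3524.59
Net primary income = 273.76 - 1322.35 = -1048.59
Net secondary income = 358.80 - 642.66 = -283.86
Current account = 3524.59 + (-1048.59) + (-283.86) = 2192.14
Financial account = -(2192.14 + 68.64) = -2260.78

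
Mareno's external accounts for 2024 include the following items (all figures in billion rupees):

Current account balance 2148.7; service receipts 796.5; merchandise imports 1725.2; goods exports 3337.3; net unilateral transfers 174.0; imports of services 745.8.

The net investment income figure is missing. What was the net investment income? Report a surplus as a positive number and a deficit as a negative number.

Current account = goods balance + services balance + net primary income + net secondary income
Sum of the known components = 1836.8
Net investment income = CA - (known components) = 2148.7 - 1836.8 = 311.9

311.9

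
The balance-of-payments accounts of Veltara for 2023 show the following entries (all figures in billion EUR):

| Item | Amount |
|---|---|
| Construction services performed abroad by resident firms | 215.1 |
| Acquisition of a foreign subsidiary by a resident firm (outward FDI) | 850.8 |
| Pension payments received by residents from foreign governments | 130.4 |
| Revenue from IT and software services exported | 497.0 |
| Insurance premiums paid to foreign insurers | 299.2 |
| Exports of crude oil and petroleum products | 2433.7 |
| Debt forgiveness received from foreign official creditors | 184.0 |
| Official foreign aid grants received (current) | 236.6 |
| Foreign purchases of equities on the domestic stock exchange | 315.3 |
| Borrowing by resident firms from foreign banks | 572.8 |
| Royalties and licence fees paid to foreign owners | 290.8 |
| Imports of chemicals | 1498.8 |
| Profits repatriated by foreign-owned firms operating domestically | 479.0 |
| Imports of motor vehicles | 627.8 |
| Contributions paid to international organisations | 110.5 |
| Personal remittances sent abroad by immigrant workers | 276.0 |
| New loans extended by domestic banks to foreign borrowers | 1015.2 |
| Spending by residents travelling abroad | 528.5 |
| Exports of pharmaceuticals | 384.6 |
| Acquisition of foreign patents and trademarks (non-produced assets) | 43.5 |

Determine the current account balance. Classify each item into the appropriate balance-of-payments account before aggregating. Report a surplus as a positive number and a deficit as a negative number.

-213.2

Goods: 384.6 - 627.8 + 2433.7 - 1498.8 = 691.7
Services: -299.2 + 497.0 + 215.1 - 290.8 - 528.5 = -406.4
Primary income: -479.0
Secondary income: -110.5 + 130.4 + 236.6 - 276.0 = -19.5
Current account = 691.7 + (-406.4) + (-479.0) + (-19.5) = -213.2
(Excluded from the current account — financial account: acquisition of a foreign subsidiary by a resident firm (outward FDI) 850.8, foreign purchases of equities on the domestic stock exchange 315.3, borrowing by resident firms from foreign banks 572.8, new loans extended by domestic banks to foreign borrowers 1015.2; capital account: debt forgiveness received from foreign official creditors 184.0, acquisition of foreign patents and trademarks (non-produced assets) 43.5.)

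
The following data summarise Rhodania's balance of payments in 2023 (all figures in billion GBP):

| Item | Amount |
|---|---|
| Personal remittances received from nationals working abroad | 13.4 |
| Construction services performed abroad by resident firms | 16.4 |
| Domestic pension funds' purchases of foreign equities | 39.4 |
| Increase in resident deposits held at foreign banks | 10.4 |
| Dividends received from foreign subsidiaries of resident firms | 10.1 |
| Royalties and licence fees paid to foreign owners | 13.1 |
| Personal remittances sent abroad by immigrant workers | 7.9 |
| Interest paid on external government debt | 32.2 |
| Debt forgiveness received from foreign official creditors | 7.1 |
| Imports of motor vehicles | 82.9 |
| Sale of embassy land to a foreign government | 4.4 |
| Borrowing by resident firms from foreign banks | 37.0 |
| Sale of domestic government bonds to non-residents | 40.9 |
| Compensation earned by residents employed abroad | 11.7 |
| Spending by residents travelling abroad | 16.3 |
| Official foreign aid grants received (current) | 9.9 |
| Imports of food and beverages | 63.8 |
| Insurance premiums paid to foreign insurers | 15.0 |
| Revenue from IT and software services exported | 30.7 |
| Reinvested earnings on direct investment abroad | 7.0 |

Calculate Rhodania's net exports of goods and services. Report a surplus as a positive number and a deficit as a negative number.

-144.0

Goods: -82.9 - 63.8 = -146.7
Services: 30.7 - 16.3 + 16.4 - 15.0 - 13.1 = 2.7
Trade balance = -146.7 + 2.7 = -144.0
(Excluded from the trade balance — secondary income: personal remittances received from nationals working abroad 13.4, personal remittances sent abroad by immigrant workers 7.9, official foreign aid grants received (current) 9.9; financial account: domestic pension funds' purchases of foreign equities 39.4, increase in resident deposits held at foreign banks 10.4, borrowing by resident firms from foreign banks 37.0, sale of domestic government bonds to non-residents 40.9; primary income: dividends received from foreign subsidiaries of resident firms 10.1, interest paid on external government debt 32.2, compensation earned by residents employed abroad 11.7, reinvested earnings on direct investment abroad 7.0; capital account: debt forgiveness received from foreign official creditors 7.1, sale of embassy land to a foreign government 4.4.)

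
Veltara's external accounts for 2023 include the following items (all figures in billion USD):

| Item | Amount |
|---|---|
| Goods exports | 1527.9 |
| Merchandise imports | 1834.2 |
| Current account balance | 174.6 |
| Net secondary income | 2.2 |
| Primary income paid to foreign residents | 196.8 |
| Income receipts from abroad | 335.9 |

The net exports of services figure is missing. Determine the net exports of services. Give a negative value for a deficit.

Current account = goods balance + services balance + net primary income + net secondary income
Sum of the known components = -165.0
Net exports of services = CA - (known components) = 174.6 - (-165.0) = 339.6

339.6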